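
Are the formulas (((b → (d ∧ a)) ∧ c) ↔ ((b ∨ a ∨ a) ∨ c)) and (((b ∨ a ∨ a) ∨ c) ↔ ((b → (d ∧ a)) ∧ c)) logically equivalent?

a  b  c  d  |  φ  ψ
F  F  F  F  |  T  T
F  F  F  T  |  T  T
F  F  T  F  |  T  T
F  F  T  T  |  T  T
F  T  F  F  |  F  F
F  T  F  T  |  F  F
F  T  T  F  |  F  F
F  T  T  T  |  F  F
T  F  F  F  |  F  F
T  F  F  T  |  F  F
T  F  T  F  |  T  T
T  F  T  T  |  T  T
T  T  F  F  |  F  F
T  T  F  T  |  F  F
T  T  T  F  |  F  F
T  T  T  T  |  T  T
The columns for φ and ψ agree on every row, so they are logically equivalent.

equivalent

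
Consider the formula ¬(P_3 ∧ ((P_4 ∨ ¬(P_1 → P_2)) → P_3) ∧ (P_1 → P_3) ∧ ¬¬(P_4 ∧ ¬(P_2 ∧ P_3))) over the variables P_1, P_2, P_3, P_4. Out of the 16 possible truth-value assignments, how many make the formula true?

P_1  P_2  P_3  P_4  |  (P_1 → P_2)  ¬(P_1 → P_2)  (P_4 ∨ ¬(P_1 → P_2))  ((P_4 ∨ ¬(P_1 → P_2)) → P_3)  (P_1 → P_3)  (P_2 ∧ P_3)  ¬(P_2 ∧ P_3)  (P_4 ∧ ¬(P_2 ∧ P_3))  ¬(P_4 ∧ ¬(P_2 ∧ P_3))  ¬¬(P_4 ∧ ¬(P_2 ∧ P_3))  φ
 T    T    T    T   |       T            F                 T                         T                     T            T            F                 F                      T                      F             T
 T    T    T    F   |       T            F                 F                         T                     T            T            F                 F                      T                      F             T
 T    T    F    T   |       T            F                 T                         F                     F            F            T                 T                      F                      T             T
 T    T    F    F   |       T            F                 F                         T                     F            F            T                 F                      T                      F             T
 T    F    T    T   |       F            T                 T                         T                     T            F            T                 T                      F                      T             F
 T    F    T    F   |       F            T                 T                         T                     T            F            T                 F                      T                      F             T
 T    F    F    T   |       F            T                 T                         F                     F            F            T                 T                      F                      T             T
 T    F    F    F   |       F            T                 T                         F                     F            F            T                 F                      T                      F             T
 F    T    T    T   |       T            F                 T                         T                     T            T            F                 F                      T                      F             T
 F    T    T    F   |       T            F                 F                         T                     T            T            F                 F                      T                      F             T
 F    T    F    T   |       T            F                 T                         F                     T            F            T                 T                      F                      T             T
 F    T    F    F   |       T            F                 F                         T                     T            F            T                 F                      T                      F             T
 F    F    T    T   |       T            F                 T                         T                     T            F            T                 T                      F                      T             F
 F    F    T    F   |       T            F                 F                         T                     T            F            T                 F                      T                      F             T
 F    F    F    T   |       T            F                 T                         F                     T            F            T                 T                      F                      T             T
 F    F    F    F   |       T            F                 F                         T                     T            F            T                 F                      T                      F             T
The formula is true on 14 of the 16 rows.

14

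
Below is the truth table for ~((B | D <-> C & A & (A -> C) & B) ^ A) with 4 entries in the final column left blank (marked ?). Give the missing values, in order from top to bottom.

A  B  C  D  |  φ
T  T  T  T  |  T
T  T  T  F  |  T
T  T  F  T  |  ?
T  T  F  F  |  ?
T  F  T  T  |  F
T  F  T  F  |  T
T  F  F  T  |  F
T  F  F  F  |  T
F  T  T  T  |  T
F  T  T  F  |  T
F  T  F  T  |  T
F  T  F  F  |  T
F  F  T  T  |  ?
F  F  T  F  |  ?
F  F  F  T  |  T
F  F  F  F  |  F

Row A=T, B=T, C=F, D=T: (B | D <-> C & A & (A -> C) & B) = F, ((B | D <-> C & A & (A -> C) & B) ^ A) = T, so the formula = F.
Row A=T, B=T, C=F, D=F: (B | D <-> C & A & (A -> C) & B) = F, ((B | D <-> C & A & (A -> C) & B) ^ A) = T, so the formula = F.
Row A=F, B=F, C=T, D=T: (B | D <-> C & A & (A -> C) & B) = F, ((B | D <-> C & A & (A -> C) & B) ^ A) = F, so the formula = T.
Row A=F, B=F, C=T, D=F: (B | D <-> C & A & (A -> C) & B) = T, ((B | D <-> C & A & (A -> C) & B) ^ A) = T, so the formula = F.

F, F, T, F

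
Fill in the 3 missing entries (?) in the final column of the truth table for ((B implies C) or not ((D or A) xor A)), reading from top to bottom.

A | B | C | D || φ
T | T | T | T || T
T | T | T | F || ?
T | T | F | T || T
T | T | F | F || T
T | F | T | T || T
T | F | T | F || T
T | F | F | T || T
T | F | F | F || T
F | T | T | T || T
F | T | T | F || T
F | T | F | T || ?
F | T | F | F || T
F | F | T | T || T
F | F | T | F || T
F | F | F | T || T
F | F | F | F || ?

Row A=T, B=T, C=T, D=F: (B implies C) = T, not ((D or A) xor A) = T, so the formula = T.
Row A=F, B=T, C=F, D=T: (B implies C) = F, not ((D or A) xor A) = F, so the formula = F.
Row A=F, B=F, C=F, D=F: (B implies C) = T, not ((D or A) xor A) = T, so the formula = T.

T, F, T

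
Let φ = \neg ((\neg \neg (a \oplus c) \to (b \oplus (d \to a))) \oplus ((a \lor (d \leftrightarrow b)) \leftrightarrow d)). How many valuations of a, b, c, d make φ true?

8

  a   |   b   |   c   |   d   || (a \oplus c) | \neg (a \oplus c) | \neg \neg (a \oplus c) | (d \to a) | (b \oplus (d \to a)) | (d \leftrightarrow b) |   φ  
False | False | False | False ||    False     |        True       |         False          |    True   |         True         |          True         | False
False | False | False |  True ||    False     |        True       |         False          |   False   |        False         |         False         | False
False | False |  True | False ||     True     |       False       |          True          |    True   |         True         |          True         | False
False | False |  True |  True ||     True     |       False       |          True          |   False   |        False         |         False         |  True
False |  True | False | False ||    False     |        True       |         False          |    True   |        False         |         False         |  True
False |  True | False |  True ||    False     |        True       |         False          |   False   |         True         |          True         |  True
False |  True |  True | False ||     True     |       False       |          True          |    True   |        False         |         False         | False
False |  True |  True |  True ||     True     |       False       |          True          |   False   |         True         |          True         |  True
 True | False | False | False ||     True     |       False       |          True          |    True   |         True         |          True         | False
 True | False | False |  True ||     True     |       False       |          True          |    True   |         True         |         False         |  True
 True | False |  True | False ||    False     |        True       |         False          |    True   |         True         |          True         | False
 True | False |  True |  True ||    False     |        True       |         False          |    True   |         True         |         False         |  True
 True |  True | False | False ||     True     |       False       |          True          |    True   |        False         |         False         |  True
 True |  True | False |  True ||     True     |       False       |          True          |    True   |        False         |          True         | False
 True |  True |  True | False ||    False     |        True       |         False          |    True   |        False         |         False         | False
 True |  True |  True |  True ||    False     |        True       |         False          |    True   |        False         |          True         |  True
The formula is true on 8 of the 16 rows.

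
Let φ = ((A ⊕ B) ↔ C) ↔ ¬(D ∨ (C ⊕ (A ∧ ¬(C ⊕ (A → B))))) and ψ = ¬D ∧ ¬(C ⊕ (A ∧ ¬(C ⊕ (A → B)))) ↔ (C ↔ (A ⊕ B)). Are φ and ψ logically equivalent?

equivalent

A | B | C | D | φ | ψ
- | - | - | - | - | -
T | T | T | T | T | T
T | T | T | F | F | F
T | T | F | T | F | F
T | T | F | F | T | T
T | F | T | T | F | F
T | F | T | F | F | F
T | F | F | T | T | T
T | F | F | F | T | T
F | T | T | T | F | F
F | T | T | F | F | F
F | T | F | T | T | T
F | T | F | F | F | F
F | F | T | T | T | T
F | F | T | F | T | T
F | F | F | T | F | F
F | F | F | F | T | T
The columns for φ and ψ agree on every row, so they are logically equivalent.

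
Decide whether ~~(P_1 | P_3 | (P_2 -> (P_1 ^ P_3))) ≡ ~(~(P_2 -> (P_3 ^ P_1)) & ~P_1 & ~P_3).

equivalent

P_1 | P_2 | P_3 | φ | ψ
--- | --- | --- | - | -
 T  |  T  |  T  | T | T
 T  |  T  |  F  | T | T
 T  |  F  |  T  | T | T
 T  |  F  |  F  | T | T
 F  |  T  |  T  | T | T
 F  |  T  |  F  | F | F
 F  |  F  |  T  | T | T
 F  |  F  |  F  | T | T
The columns for φ and ψ agree on every row, so they are logically equivalent.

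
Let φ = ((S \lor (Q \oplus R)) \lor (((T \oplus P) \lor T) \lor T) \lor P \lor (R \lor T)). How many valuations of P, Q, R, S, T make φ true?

31

P | Q | R | S | T || φ
T | T | T | T | T || T
T | T | T | T | F || T
T | T | T | F | T || T
T | T | T | F | F || T
T | T | F | T | T || T
T | T | F | T | F || T
T | T | F | F | T || T
T | T | F | F | F || T
T | F | T | T | T || T
T | F | T | T | F || T
T | F | T | F | T || T
T | F | T | F | F || T
T | F | F | T | T || T
T | F | F | T | F || T
T | F | F | F | T || T
T | F | F | F | F || T
F | T | T | T | T || T
F | T | T | T | F || T
F | T | T | F | T || T
F | T | T | F | F || T
F | T | F | T | T || T
F | T | F | T | F || T
F | T | F | F | T || T
F | T | F | F | F || T
F | F | T | T | T || T
F | F | T | T | F || T
F | F | T | F | T || T
F | F | T | F | F || T
F | F | F | T | T || T
F | F | F | T | F || T
F | F | F | F | T || T
F | F | F | F | F || F
The formula is true on 31 of the 32 rows.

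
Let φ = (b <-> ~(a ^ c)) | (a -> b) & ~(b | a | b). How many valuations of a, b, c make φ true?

a  b  c  |  φ
1  1  1  |  1
1  1  0  |  0
1  0  1  |  0
1  0  0  |  1
0  1  1  |  0
0  1  0  |  1
0  0  1  |  1
0  0  0  |  1
The formula is true on 5 of the 8 rows.

5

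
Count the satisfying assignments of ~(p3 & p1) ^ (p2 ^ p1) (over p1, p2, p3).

4

p1  p2  p3  |  (p3 & p1)  ~(p3 & p1)  (p2 ^ p1)  (~(p3 & p1) ^ (p2 ^ p1))
0   0   0   |      0          1           0                 1            
0   0   1   |      0          1           0                 1            
0   1   0   |      0          1           1                 0            
0   1   1   |      0          1           1                 0            
1   0   0   |      0          1           1                 0            
1   0   1   |      1          0           1                 1            
1   1   0   |      0          1           0                 1            
1   1   1   |      1          0           0                 0            
The formula is true on 4 of the 8 rows.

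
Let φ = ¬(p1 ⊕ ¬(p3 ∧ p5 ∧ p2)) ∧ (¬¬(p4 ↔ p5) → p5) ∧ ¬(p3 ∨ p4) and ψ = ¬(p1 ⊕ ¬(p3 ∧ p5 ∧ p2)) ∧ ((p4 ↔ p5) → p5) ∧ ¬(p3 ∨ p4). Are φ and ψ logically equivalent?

p1  p2  p3  p4  p5  |  φ  ψ
T   T   T   T   T   |  F  F
T   T   T   T   F   |  F  F
T   T   T   F   T   |  F  F
T   T   T   F   F   |  F  F
T   T   F   T   T   |  F  F
T   T   F   T   F   |  F  F
T   T   F   F   T   |  T  T
T   T   F   F   F   |  F  F
T   F   T   T   T   |  F  F
T   F   T   T   F   |  F  F
T   F   T   F   T   |  F  F
T   F   T   F   F   |  F  F
T   F   F   T   T   |  F  F
T   F   F   T   F   |  F  F
T   F   F   F   T   |  T  T
T   F   F   F   F   |  F  F
F   T   T   T   T   |  F  F
F   T   T   T   F   |  F  F
F   T   T   F   T   |  F  F
F   T   T   F   F   |  F  F
F   T   F   T   T   |  F  F
F   T   F   T   F   |  F  F
F   T   F   F   T   |  F  F
F   T   F   F   F   |  F  F
F   F   T   T   T   |  F  F
F   F   T   T   F   |  F  F
F   F   T   F   T   |  F  F
F   F   T   F   F   |  F  F
F   F   F   T   T   |  F  F
F   F   F   T   F   |  F  F
F   F   F   F   T   |  F  F
F   F   F   F   F   |  F  F
The columns for φ and ψ agree on every row, so they are logically equivalent.

equivalent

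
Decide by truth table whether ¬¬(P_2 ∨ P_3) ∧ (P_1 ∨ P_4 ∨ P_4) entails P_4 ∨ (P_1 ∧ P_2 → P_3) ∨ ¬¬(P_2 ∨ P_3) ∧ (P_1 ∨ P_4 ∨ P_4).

P_1  P_2  P_3  P_4  |  φ  ψ
 T    T    T    T   |  T  T
 T    T    T    F   |  T  T
 T    T    F    T   |  T  T
 T    T    F    F   |  T  T
 T    F    T    T   |  T  T
 T    F    T    F   |  T  T
 T    F    F    T   |  F  T
 T    F    F    F   |  F  T
 F    T    T    T   |  T  T
 F    T    T    F   |  F  T
 F    T    F    T   |  T  T
 F    T    F    F   |  F  T
 F    F    T    T   |  T  T
 F    F    T    F   |  F  T
 F    F    F    T   |  F  T
 F    F    F    F   |  F  T
In every row where φ is true, ψ is also true, so φ ⊨ ψ.

yes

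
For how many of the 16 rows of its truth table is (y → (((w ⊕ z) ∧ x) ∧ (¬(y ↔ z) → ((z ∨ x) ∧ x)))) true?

x  y  z  w  |  φ
T  T  T  T  |  F
T  T  T  F  |  T
T  T  F  T  |  T
T  T  F  F  |  F
T  F  T  T  |  T
T  F  T  F  |  T
T  F  F  T  |  T
T  F  F  F  |  T
F  T  T  T  |  F
F  T  T  F  |  F
F  T  F  T  |  F
F  T  F  F  |  F
F  F  T  T  |  T
F  F  T  F  |  T
F  F  F  T  |  T
F  F  F  F  |  T
The formula is true on 10 of the 16 rows.

10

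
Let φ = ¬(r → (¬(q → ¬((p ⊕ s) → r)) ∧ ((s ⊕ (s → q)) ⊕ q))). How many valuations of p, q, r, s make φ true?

p | q | r | s || (p ⊕ s) | ((p ⊕ s) → r) | ¬((p ⊕ s) → r) | (q → ¬((p ⊕ s) → r)) | ¬(q → ¬((p ⊕ s) → r)) | (s → q) | (s ⊕ (s → q)) | ((s ⊕ (s → q)) ⊕ q) | φ
T | T | T | T ||    F    |       T       |       F        |          F           |           T           |    T    |       F       |          T          | F
T | T | T | F ||    T    |       T       |       F        |          F           |           T           |    T    |       T       |          F          | T
T | T | F | T ||    F    |       T       |       F        |          F           |           T           |    T    |       F       |          T          | F
T | T | F | F ||    T    |       F       |       T        |          T           |           F           |    T    |       T       |          F          | F
T | F | T | T ||    F    |       T       |       F        |          T           |           F           |    F    |       T       |          T          | T
T | F | T | F ||    T    |       T       |       F        |          T           |           F           |    T    |       T       |          T          | T
T | F | F | T ||    F    |       T       |       F        |          T           |           F           |    F    |       T       |          T          | F
T | F | F | F ||    T    |       F       |       T        |          T           |           F           |    T    |       T       |          T          | F
F | T | T | T ||    T    |       T       |       F        |          F           |           T           |    T    |       F       |          T          | F
F | T | T | F ||    F    |       T       |       F        |          F           |           T           |    T    |       T       |          F          | T
F | T | F | T ||    T    |       F       |       T        |          T           |           F           |    T    |       F       |          T          | F
F | T | F | F ||    F    |       T       |       F        |          F           |           T           |    T    |       T       |          F          | F
F | F | T | T ||    T    |       T       |       F        |          T           |           F           |    F    |       T       |          T          | T
F | F | T | F ||    F    |       T       |       F        |          T           |           F           |    T    |       T       |          T          | T
F | F | F | T ||    T    |       F       |       T        |          T           |           F           |    F    |       T       |          T          | F
F | F | F | F ||    F    |       T       |       F        |          T           |           F           |    T    |       T       |          T          | F
The formula is true on 6 of the 16 rows.

6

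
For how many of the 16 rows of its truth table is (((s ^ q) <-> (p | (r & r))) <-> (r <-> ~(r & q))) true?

8

p | q | r | s || φ
0 | 0 | 0 | 0 || 0
0 | 0 | 0 | 1 || 1
0 | 0 | 1 | 0 || 0
0 | 0 | 1 | 1 || 1
0 | 1 | 0 | 0 || 1
0 | 1 | 0 | 1 || 0
0 | 1 | 1 | 0 || 0
0 | 1 | 1 | 1 || 1
1 | 0 | 0 | 0 || 1
1 | 0 | 0 | 1 || 0
1 | 0 | 1 | 0 || 0
1 | 0 | 1 | 1 || 1
1 | 1 | 0 | 0 || 0
1 | 1 | 0 | 1 || 1
1 | 1 | 1 | 0 || 0
1 | 1 | 1 | 1 || 1
The formula is true on 8 of the 16 rows.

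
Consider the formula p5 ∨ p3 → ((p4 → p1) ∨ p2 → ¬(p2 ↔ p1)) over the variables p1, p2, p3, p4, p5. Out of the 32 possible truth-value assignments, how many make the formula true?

p1 | p2 | p3 | p4 | p5 || φ
0  | 0  | 0  | 0  | 0  || 1
0  | 0  | 0  | 0  | 1  || 0
0  | 0  | 0  | 1  | 0  || 1
0  | 0  | 0  | 1  | 1  || 1
0  | 0  | 1  | 0  | 0  || 0
0  | 0  | 1  | 0  | 1  || 0
0  | 0  | 1  | 1  | 0  || 1
0  | 0  | 1  | 1  | 1  || 1
0  | 1  | 0  | 0  | 0  || 1
0  | 1  | 0  | 0  | 1  || 1
0  | 1  | 0  | 1  | 0  || 1
0  | 1  | 0  | 1  | 1  || 1
0  | 1  | 1  | 0  | 0  || 1
0  | 1  | 1  | 0  | 1  || 1
0  | 1  | 1  | 1  | 0  || 1
0  | 1  | 1  | 1  | 1  || 1
1  | 0  | 0  | 0  | 0  || 1
1  | 0  | 0  | 0  | 1  || 1
1  | 0  | 0  | 1  | 0  || 1
1  | 0  | 0  | 1  | 1  || 1
1  | 0  | 1  | 0  | 0  || 1
1  | 0  | 1  | 0  | 1  || 1
1  | 0  | 1  | 1  | 0  || 1
1  | 0  | 1  | 1  | 1  || 1
1  | 1  | 0  | 0  | 0  || 1
1  | 1  | 0  | 0  | 1  || 0
1  | 1  | 0  | 1  | 0  || 1
1  | 1  | 0  | 1  | 1  || 0
1  | 1  | 1  | 0  | 0  || 0
1  | 1  | 1  | 0  | 1  || 0
1  | 1  | 1  | 1  | 0  || 0
1  | 1  | 1  | 1  | 1  || 0
The formula is true on 23 of the 32 rows.

23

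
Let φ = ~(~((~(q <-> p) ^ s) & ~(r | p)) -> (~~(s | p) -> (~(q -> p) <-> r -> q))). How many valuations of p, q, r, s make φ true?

6

p | q | r | s | φ
- | - | - | - | -
T | T | T | T | T
T | T | T | F | T
T | T | F | T | T
T | T | F | F | T
T | F | T | T | F
T | F | T | F | F
T | F | F | T | T
T | F | F | F | T
F | T | T | T | F
F | T | T | F | F
F | T | F | T | F
F | T | F | F | F
F | F | T | T | F
F | F | T | F | F
F | F | F | T | F
F | F | F | F | F
The formula is true on 6 of the 16 rows.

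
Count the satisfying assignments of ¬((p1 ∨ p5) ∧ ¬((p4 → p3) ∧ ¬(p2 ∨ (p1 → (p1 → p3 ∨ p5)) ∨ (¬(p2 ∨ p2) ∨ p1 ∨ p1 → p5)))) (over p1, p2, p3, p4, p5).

p1 | p2 | p3 | p4 | p5 | φ
-- | -- | -- | -- | -- | -
T  | T  | T  | T  | T  | F
T  | T  | T  | T  | F  | F
T  | T  | T  | F  | T  | F
T  | T  | T  | F  | F  | F
T  | T  | F  | T  | T  | F
T  | T  | F  | T  | F  | F
T  | T  | F  | F  | T  | F
T  | T  | F  | F  | F  | F
T  | F  | T  | T  | T  | F
T  | F  | T  | T  | F  | F
T  | F  | T  | F  | T  | F
T  | F  | T  | F  | F  | F
T  | F  | F  | T  | T  | F
T  | F  | F  | T  | F  | F
T  | F  | F  | F  | T  | F
T  | F  | F  | F  | F  | T
F  | T  | T  | T  | T  | F
F  | T  | T  | T  | F  | T
F  | T  | T  | F  | T  | F
F  | T  | T  | F  | F  | T
F  | T  | F  | T  | T  | F
F  | T  | F  | T  | F  | T
F  | T  | F  | F  | T  | F
F  | T  | F  | F  | F  | T
F  | F  | T  | T  | T  | F
F  | F  | T  | T  | F  | T
F  | F  | T  | F  | T  | F
F  | F  | T  | F  | F  | T
F  | F  | F  | T  | T  | F
F  | F  | F  | T  | F  | T
F  | F  | F  | F  | T  | F
F  | F  | F  | F  | F  | T
The formula is true on 9 of the 32 rows.

9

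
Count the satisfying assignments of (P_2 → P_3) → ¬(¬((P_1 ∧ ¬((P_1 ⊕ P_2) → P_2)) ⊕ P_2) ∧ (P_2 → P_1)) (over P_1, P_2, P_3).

P_1  P_2  P_3  |  (P_2 → P_3)  (P_1 ⊕ P_2)  ((P_1 ⊕ P_2) → P_2)  ¬((P_1 ⊕ P_2) → P_2)  (P_1 ∧ ¬((P_1 ⊕ P_2) → P_2))  (P_2 → P_1)  φ
 0    0    0   |       1            0                1                    0                         0                     1       0
 0    0    1   |       1            0                1                    0                         0                     1       0
 0    1    0   |       0            1                1                    0                         0                     0       1
 0    1    1   |       1            1                1                    0                         0                     0       1
 1    0    0   |       1            1                0                    1                         1                     1       1
 1    0    1   |       1            1                0                    1                         1                     1       1
 1    1    0   |       0            0                1                    0                         0                     1       1
 1    1    1   |       1            0                1                    0                         0                     1       1
The formula is true on 6 of the 8 rows.

6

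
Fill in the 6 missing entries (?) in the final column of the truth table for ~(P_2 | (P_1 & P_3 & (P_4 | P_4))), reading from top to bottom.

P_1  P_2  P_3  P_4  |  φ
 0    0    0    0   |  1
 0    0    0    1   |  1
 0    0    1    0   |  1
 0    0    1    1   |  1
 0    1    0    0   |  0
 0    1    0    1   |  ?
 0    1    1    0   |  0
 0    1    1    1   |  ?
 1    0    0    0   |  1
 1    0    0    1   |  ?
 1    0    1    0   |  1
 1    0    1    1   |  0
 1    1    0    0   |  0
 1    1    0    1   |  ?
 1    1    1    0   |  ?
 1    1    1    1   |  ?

0, 0, 1, 0, 0, 0

Row P_1=0, P_2=1, P_3=0, P_4=1: (P_1 & P_3 & (P_4 | P_4)) = 0, (P_2 | (P_1 & P_3 & (P_4 | P_4))) = 1, so the formula = 0.
Row P_1=0, P_2=1, P_3=1, P_4=1: (P_1 & P_3 & (P_4 | P_4)) = 0, (P_2 | (P_1 & P_3 & (P_4 | P_4))) = 1, so the formula = 0.
Row P_1=1, P_2=0, P_3=0, P_4=1: (P_1 & P_3 & (P_4 | P_4)) = 0, (P_2 | (P_1 & P_3 & (P_4 | P_4))) = 0, so the formula = 1.
Row P_1=1, P_2=1, P_3=0, P_4=1: (P_1 & P_3 & (P_4 | P_4)) = 0, (P_2 | (P_1 & P_3 & (P_4 | P_4))) = 1, so the formula = 0.
Row P_1=1, P_2=1, P_3=1, P_4=0: (P_1 & P_3 & (P_4 | P_4)) = 0, (P_2 | (P_1 & P_3 & (P_4 | P_4))) = 1, so the formula = 0.
Row P_1=1, P_2=1, P_3=1, P_4=1: (P_1 & P_3 & (P_4 | P_4)) = 1, (P_2 | (P_1 & P_3 & (P_4 | P_4))) = 1, so the formula = 0.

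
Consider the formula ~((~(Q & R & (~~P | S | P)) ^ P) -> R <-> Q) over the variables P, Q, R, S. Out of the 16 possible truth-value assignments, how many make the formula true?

P | Q | R | S || φ
T | T | T | T || F
T | T | T | F || F
T | T | F | T || F
T | T | F | F || F
T | F | T | T || T
T | F | T | F || T
T | F | F | T || T
T | F | F | F || T
F | T | T | T || F
F | T | T | F || F
F | T | F | T || T
F | T | F | F || T
F | F | T | T || T
F | F | T | F || T
F | F | F | T || F
F | F | F | F || F
The formula is true on 8 of the 16 rows.

8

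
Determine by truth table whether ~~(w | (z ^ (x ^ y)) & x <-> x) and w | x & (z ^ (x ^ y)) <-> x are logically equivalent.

x | y | z | w || φ | ψ
0 | 0 | 0 | 0 || 1 | 1
0 | 0 | 0 | 1 || 0 | 0
0 | 0 | 1 | 0 || 1 | 1
0 | 0 | 1 | 1 || 0 | 0
0 | 1 | 0 | 0 || 1 | 1
0 | 1 | 0 | 1 || 0 | 0
0 | 1 | 1 | 0 || 1 | 1
0 | 1 | 1 | 1 || 0 | 0
1 | 0 | 0 | 0 || 1 | 1
1 | 0 | 0 | 1 || 1 | 1
1 | 0 | 1 | 0 || 0 | 0
1 | 0 | 1 | 1 || 1 | 1
1 | 1 | 0 | 0 || 0 | 0
1 | 1 | 0 | 1 || 1 | 1
1 | 1 | 1 | 0 || 1 | 1
1 | 1 | 1 | 1 || 1 | 1
The columns for φ and ψ agree on every row, so they are logically equivalent.

equivalent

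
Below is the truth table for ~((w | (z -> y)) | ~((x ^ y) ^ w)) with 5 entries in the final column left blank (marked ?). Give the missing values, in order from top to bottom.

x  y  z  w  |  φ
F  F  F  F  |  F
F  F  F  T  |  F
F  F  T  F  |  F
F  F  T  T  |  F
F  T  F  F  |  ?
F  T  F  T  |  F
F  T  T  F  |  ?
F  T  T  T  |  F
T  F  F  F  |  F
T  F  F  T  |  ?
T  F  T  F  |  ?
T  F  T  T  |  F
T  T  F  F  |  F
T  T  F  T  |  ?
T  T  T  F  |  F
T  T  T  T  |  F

Row x=F, y=T, z=F, w=F: (w | (z -> y)) = T, ~((x ^ y) ^ w) = F, ((w | (z -> y)) | ~((x ^ y) ^ w)) = T, so the formula = F.
Row x=F, y=T, z=T, w=F: (w | (z -> y)) = T, ~((x ^ y) ^ w) = F, ((w | (z -> y)) | ~((x ^ y) ^ w)) = T, so the formula = F.
Row x=T, y=F, z=F, w=T: (w | (z -> y)) = T, ~((x ^ y) ^ w) = T, ((w | (z -> y)) | ~((x ^ y) ^ w)) = T, so the formula = F.
Row x=T, y=F, z=T, w=F: (w | (z -> y)) = F, ~((x ^ y) ^ w) = F, ((w | (z -> y)) | ~((x ^ y) ^ w)) = F, so the formula = T.
Row x=T, y=T, z=F, w=T: (w | (z -> y)) = T, ~((x ^ y) ^ w) = F, ((w | (z -> y)) | ~((x ^ y) ^ w)) = T, so the formula = F.

F, F, F, T, F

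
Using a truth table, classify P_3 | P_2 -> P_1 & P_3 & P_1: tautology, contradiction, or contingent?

P_1  P_2  P_3     (P_3 | P_2)  (P_1 & P_3 & P_1)  ((P_3 | P_2) -> (P_1 & P_3 & P_1))
 T    T    T           T               T                          T                 
 T    T    F           T               F                          F                 
 T    F    T           T               T                          T                 
 T    F    F           F               F                          T                 
 F    T    T           T               F                          F                 
 F    T    F           T               F                          F                 
 F    F    T           T               F                          F                 
 F    F    F           F               F                          T                 
4 of 8 rows are T, so the formula is contingent.

contingent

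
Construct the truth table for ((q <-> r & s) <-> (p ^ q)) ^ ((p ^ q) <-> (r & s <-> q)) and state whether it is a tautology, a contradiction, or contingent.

contradiction

  p   |   q   |   r   |   s   || (r & s) | (q <-> (r & s)) | (p ^ q) | ((r & s) <-> q) |   φ  
 True |  True |  True |  True ||   True  |       True      |  False  |       True      | False
 True |  True |  True | False ||  False  |      False      |  False  |      False      | False
 True |  True | False |  True ||  False  |      False      |  False  |      False      | False
 True |  True | False | False ||  False  |      False      |  False  |      False      | False
 True | False |  True |  True ||   True  |      False      |   True  |      False      | False
 True | False |  True | False ||  False  |       True      |   True  |       True      | False
 True | False | False |  True ||  False  |       True      |   True  |       True      | False
 True | False | False | False ||  False  |       True      |   True  |       True      | False
False |  True |  True |  True ||   True  |       True      |   True  |       True      | False
False |  True |  True | False ||  False  |      False      |   True  |      False      | False
False |  True | False |  True ||  False  |      False      |   True  |      False      | False
False |  True | False | False ||  False  |      False      |   True  |      False      | False
False | False |  True |  True ||   True  |      False      |  False  |      False      | False
False | False |  True | False ||  False  |       True      |  False  |       True      | False
False | False | False |  True ||  False  |       True      |  False  |       True      | False
False | False | False | False ||  False  |       True      |  False  |       True      | False
Every row is False, so the formula is a contradiction.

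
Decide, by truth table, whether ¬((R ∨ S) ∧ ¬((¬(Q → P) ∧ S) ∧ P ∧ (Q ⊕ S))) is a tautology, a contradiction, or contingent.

P  Q  R  S  |  φ
T  T  T  T  |  F
T  T  T  F  |  F
T  T  F  T  |  F
T  T  F  F  |  T
T  F  T  T  |  F
T  F  T  F  |  F
T  F  F  T  |  F
T  F  F  F  |  T
F  T  T  T  |  F
F  T  T  F  |  F
F  T  F  T  |  F
F  T  F  F  |  T
F  F  T  T  |  F
F  F  T  F  |  F
F  F  F  T  |  F
F  F  F  F  |  T
4 of 16 rows are T, so the formula is contingent.

contingent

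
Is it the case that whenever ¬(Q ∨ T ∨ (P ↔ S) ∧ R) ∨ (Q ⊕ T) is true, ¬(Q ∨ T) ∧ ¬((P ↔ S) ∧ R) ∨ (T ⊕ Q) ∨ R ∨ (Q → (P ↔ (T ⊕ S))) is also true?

yes

P | Q | R | S | T || φ | ψ
0 | 0 | 0 | 0 | 0 || 1 | 1
0 | 0 | 0 | 0 | 1 || 1 | 1
0 | 0 | 0 | 1 | 0 || 1 | 1
0 | 0 | 0 | 1 | 1 || 1 | 1
0 | 0 | 1 | 0 | 0 || 0 | 1
0 | 0 | 1 | 0 | 1 || 1 | 1
0 | 0 | 1 | 1 | 0 || 1 | 1
0 | 0 | 1 | 1 | 1 || 1 | 1
0 | 1 | 0 | 0 | 0 || 1 | 1
0 | 1 | 0 | 0 | 1 || 0 | 0
0 | 1 | 0 | 1 | 0 || 1 | 1
0 | 1 | 0 | 1 | 1 || 0 | 1
0 | 1 | 1 | 0 | 0 || 1 | 1
0 | 1 | 1 | 0 | 1 || 0 | 1
0 | 1 | 1 | 1 | 0 || 1 | 1
0 | 1 | 1 | 1 | 1 || 0 | 1
1 | 0 | 0 | 0 | 0 || 1 | 1
1 | 0 | 0 | 0 | 1 || 1 | 1
1 | 0 | 0 | 1 | 0 || 1 | 1
1 | 0 | 0 | 1 | 1 || 1 | 1
1 | 0 | 1 | 0 | 0 || 1 | 1
1 | 0 | 1 | 0 | 1 || 1 | 1
1 | 0 | 1 | 1 | 0 || 0 | 1
1 | 0 | 1 | 1 | 1 || 1 | 1
1 | 1 | 0 | 0 | 0 || 1 | 1
1 | 1 | 0 | 0 | 1 || 0 | 1
1 | 1 | 0 | 1 | 0 || 1 | 1
1 | 1 | 0 | 1 | 1 || 0 | 0
1 | 1 | 1 | 0 | 0 || 1 | 1
1 | 1 | 1 | 0 | 1 || 0 | 1
1 | 1 | 1 | 1 | 0 || 1 | 1
1 | 1 | 1 | 1 | 1 || 0 | 1
In every row where φ is true, ψ is also true, so φ ⊨ ψ.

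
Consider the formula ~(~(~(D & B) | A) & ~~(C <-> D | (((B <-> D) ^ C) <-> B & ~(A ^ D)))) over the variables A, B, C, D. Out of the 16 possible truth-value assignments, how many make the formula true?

A  B  C  D     (D & B)  ~(D & B)  (~(D & B) | A)  ~(~(D & B) | A)  (B <-> D)  ((B <-> D) ^ C)  (A ^ D)  ~(A ^ D)  (B & ~(A ^ D))  φ
F  F  F  F        F        T            T                F             T             T            F        T            F         T
F  F  F  T        F        T            T                F             F             F            T        F            F         T
F  F  T  F        F        T            T                F             T             F            F        T            F         T
F  F  T  T        F        T            T                F             F             T            T        F            F         T
F  T  F  F        F        T            T                F             F             F            F        T            T         T
F  T  F  T        T        F            F                T             T             T            T        F            F         T
F  T  T  F        F        T            T                F             F             T            F        T            T         T
F  T  T  T        T        F            F                T             T             F            T        F            F         F
T  F  F  F        F        T            T                F             T             T            T        F            F         T
T  F  F  T        F        T            T                F             F             F            F        T            F         T
T  F  T  F        F        T            T                F             T             F            T        F            F         T
T  F  T  T        F        T            T                F             F             T            F        T            F         T
T  T  F  F        F        T            T                F             F             F            T        F            F         T
T  T  F  T        T        F            T                F             T             T            F        T            T         T
T  T  T  F        F        T            T                F             F             T            T        F            F         T
T  T  T  T        T        F            T                F             T             F            F        T            T         T
The formula is true on 15 of the 16 rows.

15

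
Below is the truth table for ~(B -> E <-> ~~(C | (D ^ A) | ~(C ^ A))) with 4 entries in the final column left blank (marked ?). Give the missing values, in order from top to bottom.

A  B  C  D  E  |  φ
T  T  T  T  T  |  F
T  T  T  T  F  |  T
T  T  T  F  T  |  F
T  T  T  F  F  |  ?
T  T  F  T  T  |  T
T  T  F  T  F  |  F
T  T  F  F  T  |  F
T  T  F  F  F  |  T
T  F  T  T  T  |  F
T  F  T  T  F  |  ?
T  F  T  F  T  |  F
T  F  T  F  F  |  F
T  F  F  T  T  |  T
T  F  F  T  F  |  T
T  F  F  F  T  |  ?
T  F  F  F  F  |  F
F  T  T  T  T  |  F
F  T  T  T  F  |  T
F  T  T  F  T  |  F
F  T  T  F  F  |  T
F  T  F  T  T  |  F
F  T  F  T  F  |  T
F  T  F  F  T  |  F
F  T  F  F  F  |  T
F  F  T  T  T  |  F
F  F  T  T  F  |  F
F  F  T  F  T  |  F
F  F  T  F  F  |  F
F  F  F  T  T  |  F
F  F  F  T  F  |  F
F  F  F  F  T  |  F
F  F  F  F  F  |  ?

Row A=T, B=T, C=T, D=F, E=F: (B -> E) = F, ~~(C | (D ^ A) | ~(C ^ A)) = T, (B -> E <-> ~~(C | (D ^ A) | ~(C ^ A))) = F, so the formula = T.
Row A=T, B=F, C=T, D=T, E=F: (B -> E) = T, ~~(C | (D ^ A) | ~(C ^ A)) = T, (B -> E <-> ~~(C | (D ^ A) | ~(C ^ A))) = T, so the formula = F.
Row A=T, B=F, C=F, D=F, E=T: (B -> E) = T, ~~(C | (D ^ A) | ~(C ^ A)) = T, (B -> E <-> ~~(C | (D ^ A) | ~(C ^ A))) = T, so the formula = F.
Row A=F, B=F, C=F, D=F, E=F: (B -> E) = T, ~~(C | (D ^ A) | ~(C ^ A)) = T, (B -> E <-> ~~(C | (D ^ A) | ~(C ^ A))) = T, so the formula = F.

T, F, F, F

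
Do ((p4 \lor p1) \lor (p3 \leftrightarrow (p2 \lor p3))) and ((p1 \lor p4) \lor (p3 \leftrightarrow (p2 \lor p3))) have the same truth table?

p1 | p2 | p3 | p4 || φ | ψ
1  | 1  | 1  | 1  || 1 | 1
1  | 1  | 1  | 0  || 1 | 1
1  | 1  | 0  | 1  || 1 | 1
1  | 1  | 0  | 0  || 1 | 1
1  | 0  | 1  | 1  || 1 | 1
1  | 0  | 1  | 0  || 1 | 1
1  | 0  | 0  | 1  || 1 | 1
1  | 0  | 0  | 0  || 1 | 1
0  | 1  | 1  | 1  || 1 | 1
0  | 1  | 1  | 0  || 1 | 1
0  | 1  | 0  | 1  || 1 | 1
0  | 1  | 0  | 0  || 0 | 0
0  | 0  | 1  | 1  || 1 | 1
0  | 0  | 1  | 0  || 1 | 1
0  | 0  | 0  | 1  || 1 | 1
0  | 0  | 0  | 0  || 1 | 1
The columns for φ and ψ agree on every row, so they are logically equivalent.

equivalent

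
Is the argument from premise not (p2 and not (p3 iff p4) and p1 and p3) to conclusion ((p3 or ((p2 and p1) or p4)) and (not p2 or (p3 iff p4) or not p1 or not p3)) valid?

p1 | p2 | p3 | p4 || φ | ψ
T  | T  | T  | T  || T | T
T  | T  | T  | F  || F | F
T  | T  | F  | T  || T | T
T  | T  | F  | F  || T | T
T  | F  | T  | T  || T | T
T  | F  | T  | F  || T | T
T  | F  | F  | T  || T | T
T  | F  | F  | F  || T | F
F  | T  | T  | T  || T | T
F  | T  | T  | F  || T | T
F  | T  | F  | T  || T | T
F  | T  | F  | F  || T | F
F  | F  | T  | T  || T | T
F  | F  | T  | F  || T | T
F  | F  | F  | T  || T | T
F  | F  | F  | F  || T | F
At p1=T, p2=F, p3=F, p4=F we have φ true but ψ false, so φ does not entail ψ.

no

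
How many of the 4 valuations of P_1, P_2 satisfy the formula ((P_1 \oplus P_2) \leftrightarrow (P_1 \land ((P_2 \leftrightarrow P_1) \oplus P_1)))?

3

P_1 | P_2 | φ
--- | --- | -
 1  |  1  | 1
 1  |  0  | 1
 0  |  1  | 0
 0  |  0  | 1
The formula is true on 3 of the 4 rows.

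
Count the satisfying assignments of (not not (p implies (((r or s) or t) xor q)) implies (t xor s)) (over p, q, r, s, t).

  p   |   q   |   r   |   s   |   t   |   φ  
----- | ----- | ----- | ----- | ----- | -----
 True |  True |  True |  True |  True |  True
 True |  True |  True |  True | False |  True
 True |  True |  True | False |  True |  True
 True |  True |  True | False | False |  True
 True |  True | False |  True |  True |  True
 True |  True | False |  True | False |  True
 True |  True | False | False |  True |  True
 True |  True | False | False | False | False
 True | False |  True |  True |  True | False
 True | False |  True |  True | False |  True
 True | False |  True | False |  True |  True
 True | False |  True | False | False | False
 True | False | False |  True |  True | False
 True | False | False |  True | False |  True
 True | False | False | False |  True |  True
 True | False | False | False | False |  True
False |  True |  True |  True |  True | False
False |  True |  True |  True | False |  True
False |  True |  True | False |  True |  True
False |  True |  True | False | False | False
False |  True | False |  True |  True | False
False |  True | False |  True | False |  True
False |  True | False | False |  True |  True
False |  True | False | False | False | False
False | False |  True |  True |  True | False
False | False |  True |  True | False |  True
False | False |  True | False |  True |  True
False | False |  True | False | False | False
False | False | False |  True |  True | False
False | False | False |  True | False |  True
False | False | False | False |  True |  True
False | False | False | False | False | False
The formula is true on 20 of the 32 rows.

20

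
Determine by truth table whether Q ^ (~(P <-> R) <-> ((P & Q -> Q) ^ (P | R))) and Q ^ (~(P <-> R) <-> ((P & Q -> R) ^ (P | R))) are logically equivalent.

not equivalent

  P   |   Q   |   R   ||   φ   |   ψ  
False | False | False || False | False
False | False |  True || False | False
False |  True | False ||  True |  True
False |  True |  True ||  True |  True
 True | False | False || False | False
 True | False |  True ||  True |  True
 True |  True | False ||  True | False
 True |  True |  True || False | False
The columns differ at P=True, Q=True, R=False (φ=True, ψ=False), so they are not equivalent.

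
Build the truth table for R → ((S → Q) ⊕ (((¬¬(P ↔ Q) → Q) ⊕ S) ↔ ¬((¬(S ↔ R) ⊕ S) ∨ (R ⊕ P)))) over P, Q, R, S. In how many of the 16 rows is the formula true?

P | Q | R | S | (S → Q) | (P ↔ Q) | ¬(P ↔ Q) | ¬¬(P ↔ Q) | (¬¬(P ↔ Q) → Q) | ((¬¬(P ↔ Q) → Q) ⊕ S) | (S ↔ R) | ¬(S ↔ R) | (¬(S ↔ R) ⊕ S) | (R ⊕ P) | ((¬(S ↔ R) ⊕ S) ∨ (R ⊕ P)) | ¬((¬(S ↔ R) ⊕ S) ∨ (R ⊕ P)) | φ
- | - | - | - | ------- | ------- | -------- | --------- | --------------- | --------------------- | ------- | -------- | -------------- | ------- | -------------------------- | --------------------------- | -
F | F | F | F |    T    |    T    |    F     |     T     |        F        |           F           |    T    |    F     |       F        |    F    |             F              |              T              | T
F | F | F | T |    F    |    T    |    F     |     T     |        F        |           T           |    F    |    T     |       F        |    F    |             F              |              T              | T
F | F | T | F |    T    |    T    |    F     |     T     |        F        |           F           |    F    |    T     |       T        |    T    |             T              |              F              | F
F | F | T | T |    F    |    T    |    F     |     T     |        F        |           T           |    T    |    F     |       T        |    T    |             T              |              F              | F
F | T | F | F |    T    |    F    |    T     |     F     |        T        |           T           |    T    |    F     |       F        |    F    |             F              |              T              | T
F | T | F | T |    T    |    F    |    T     |     F     |        T        |           F           |    F    |    T     |       F        |    F    |             F              |              T              | T
F | T | T | F |    T    |    F    |    T     |     F     |        T        |           T           |    F    |    T     |       T        |    T    |             T              |              F              | T
F | T | T | T |    T    |    F    |    T     |     F     |        T        |           F           |    T    |    F     |       T        |    T    |             T              |              F              | F
T | F | F | F |    T    |    F    |    T     |     F     |        T        |           T           |    T    |    F     |       F        |    T    |             T              |              F              | T
T | F | F | T |    F    |    F    |    T     |     F     |        T        |           F           |    F    |    T     |       F        |    T    |             T              |              F              | T
T | F | T | F |    T    |    F    |    T     |     F     |        T        |           T           |    F    |    T     |       T        |    F    |             T              |              F              | T
T | F | T | T |    F    |    F    |    T     |     F     |        T        |           F           |    T    |    F     |       T        |    F    |             T              |              F              | T
T | T | F | F |    T    |    T    |    F     |     T     |        T        |           T           |    T    |    F     |       F        |    T    |             T              |              F              | T
T | T | F | T |    T    |    T    |    F     |     T     |        T        |           F           |    F    |    T     |       F        |    T    |             T              |              F              | T
T | T | T | F |    T    |    T    |    F     |     T     |        T        |           T           |    F    |    T     |       T        |    F    |             T              |              F              | T
T | T | T | T |    T    |    T    |    F     |     T     |        T        |           F           |    T    |    F     |       T        |    F    |             T              |              F              | F
The formula is true on 12 of the 16 rows.

12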